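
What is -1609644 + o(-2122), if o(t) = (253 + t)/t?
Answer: -3415662699/2122 ≈ -1.6096e+6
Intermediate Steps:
o(t) = (253 + t)/t
-1609644 + o(-2122) = -1609644 + (253 - 2122)/(-2122) = -1609644 - 1/2122*(-1869) = -1609644 + 1869/2122 = -3415662699/2122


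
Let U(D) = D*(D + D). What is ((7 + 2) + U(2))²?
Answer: 289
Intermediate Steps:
U(D) = 2*D² (U(D) = D*(2*D) = 2*D²)
((7 + 2) + U(2))² = ((7 + 2) + 2*2²)² = (9 + 2*4)² = (9 + 8)² = 17² = 289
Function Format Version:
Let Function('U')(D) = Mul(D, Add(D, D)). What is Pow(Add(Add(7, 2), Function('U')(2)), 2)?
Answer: 289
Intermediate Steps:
Function('U')(D) = Mul(2, Pow(D, 2)) (Function('U')(D) = Mul(D, Mul(2, D)) = Mul(2, Pow(D, 2)))
Pow(Add(Add(7, 2), Function('U')(2)), 2) = Pow(Add(Add(7, 2), Mul(2, Pow(2, 2))), 2) = Pow(Add(9, Mul(2, 4)), 2) = Pow(Add(9, 8), 2) = Pow(17, 2) = 289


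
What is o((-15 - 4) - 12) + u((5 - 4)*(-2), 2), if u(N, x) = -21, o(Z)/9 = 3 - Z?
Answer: 285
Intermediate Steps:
o(Z) = 27 - 9*Z (o(Z) = 9*(3 - Z) = 27 - 9*Z)
o((-15 - 4) - 12) + u((5 - 4)*(-2), 2) = (27 - 9*((-15 - 4) - 12)) - 21 = (27 - 9*(-19 - 12)) - 21 = (27 - 9*(-31)) - 21 = (27 + 279) - 21 = 306 - 21 = 285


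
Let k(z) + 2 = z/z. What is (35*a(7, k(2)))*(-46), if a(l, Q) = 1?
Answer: -1610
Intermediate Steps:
k(z) = -1 (k(z) = -2 + z/z = -2 + 1 = -1)
(35*a(7, k(2)))*(-46) = (35*1)*(-46) = 35*(-46) = -1610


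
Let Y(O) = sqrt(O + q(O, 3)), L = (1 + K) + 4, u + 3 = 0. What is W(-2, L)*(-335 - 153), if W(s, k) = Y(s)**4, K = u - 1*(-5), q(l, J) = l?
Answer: -7808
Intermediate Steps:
u = -3 (u = -3 + 0 = -3)
K = 2 (K = -3 - 1*(-5) = -3 + 5 = 2)
L = 7 (L = (1 + 2) + 4 = 3 + 4 = 7)
Y(O) = sqrt(2)*sqrt(O) (Y(O) = sqrt(O + O) = sqrt(2*O) = sqrt(2)*sqrt(O))
W(s, k) = 4*s**2 (W(s, k) = (sqrt(2)*sqrt(s))**4 = 4*s**2)
W(-2, L)*(-335 - 153) = (4*(-2)**2)*(-335 - 153) = (4*4)*(-488) = 16*(-488) = -7808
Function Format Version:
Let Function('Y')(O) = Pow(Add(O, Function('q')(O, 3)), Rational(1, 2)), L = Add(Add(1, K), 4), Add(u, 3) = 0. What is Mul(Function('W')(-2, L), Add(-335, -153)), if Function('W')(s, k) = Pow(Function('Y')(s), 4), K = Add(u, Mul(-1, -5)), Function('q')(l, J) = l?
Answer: -7808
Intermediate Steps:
u = -3 (u = Add(-3, 0) = -3)
K = 2 (K = Add(-3, Mul(-1, -5)) = Add(-3, 5) = 2)
L = 7 (L = Add(Add(1, 2), 4) = Add(3, 4) = 7)
Function('Y')(O) = Mul(Pow(2, Rational(1, 2)), Pow(O, Rational(1, 2))) (Function('Y')(O) = Pow(Add(O, O), Rational(1, 2)) = Pow(Mul(2, O), Rational(1, 2)) = Mul(Pow(2, Rational(1, 2)), Pow(O, Rational(1, 2))))
Function('W')(s, k) = Mul(4, Pow(s, 2)) (Function('W')(s, k) = Pow(Mul(Pow(2, Rational(1, 2)), Pow(s, Rational(1, 2))), 4) = Mul(4, Pow(s, 2)))
Mul(Function('W')(-2, L), Add(-335, -153)) = Mul(Mul(4, Pow(-2, 2)), Add(-335, -153)) = Mul(Mul(4, 4), -488) = Mul(16, -488) = -7808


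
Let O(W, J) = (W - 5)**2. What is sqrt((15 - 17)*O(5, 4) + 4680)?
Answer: 6*sqrt(130) ≈ 68.411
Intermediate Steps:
O(W, J) = (-5 + W)**2
sqrt((15 - 17)*O(5, 4) + 4680) = sqrt((15 - 17)*(-5 + 5)**2 + 4680) = sqrt(-2*0**2 + 4680) = sqrt(-2*0 + 4680) = sqrt(0 + 4680) = sqrt(4680) = 6*sqrt(130)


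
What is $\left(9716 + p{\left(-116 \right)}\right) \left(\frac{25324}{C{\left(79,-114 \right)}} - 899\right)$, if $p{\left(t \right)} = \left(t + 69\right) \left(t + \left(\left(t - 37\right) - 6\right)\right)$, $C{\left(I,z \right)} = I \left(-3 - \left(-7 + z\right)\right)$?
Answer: $- \frac{94584520857}{4661} \approx -2.0293 \cdot 10^{7}$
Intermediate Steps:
$C{\left(I,z \right)} = I \left(4 - z\right)$
$p{\left(t \right)} = \left(-43 + 2 t\right) \left(69 + t\right)$ ($p{\left(t \right)} = \left(69 + t\right) \left(t + \left(\left(-37 + t\right) - 6\right)\right) = \left(69 + t\right) \left(t + \left(-43 + t\right)\right) = \left(69 + t\right) \left(-43 + 2 t\right) = \left(-43 + 2 t\right) \left(69 + t\right)$)
$\left(9716 + p{\left(-116 \right)}\right) \left(\frac{25324}{C{\left(79,-114 \right)}} - 899\right) = \left(9716 + \left(-2967 + 2 \left(-116\right)^{2} + 95 \left(-116\right)\right)\right) \left(\frac{25324}{79 \left(4 - -114\right)} - 899\right) = \left(9716 - -12925\right) \left(\frac{25324}{79 \left(4 + 114\right)} - 899\right) = \left(9716 - -12925\right) \left(\frac{25324}{79 \cdot 118} - 899\right) = \left(9716 + 12925\right) \left(\frac{25324}{9322} - 899\right) = 22641 \left(25324 \cdot \frac{1}{9322} - 899\right) = 22641 \left(\frac{12662}{4661} - 899\right) = 22641 \left(- \frac{4177577}{4661}\right) = - \frac{94584520857}{4661}$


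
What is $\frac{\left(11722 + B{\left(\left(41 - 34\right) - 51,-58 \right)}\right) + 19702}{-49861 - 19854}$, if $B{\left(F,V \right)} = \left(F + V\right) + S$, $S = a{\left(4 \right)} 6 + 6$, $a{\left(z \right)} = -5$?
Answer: $- \frac{31298}{69715} \approx -0.44894$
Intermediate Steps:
$S = -24$ ($S = \left(-5\right) 6 + 6 = -30 + 6 = -24$)
$B{\left(F,V \right)} = -24 + F + V$ ($B{\left(F,V \right)} = \left(F + V\right) - 24 = -24 + F + V$)
$\frac{\left(11722 + B{\left(\left(41 - 34\right) - 51,-58 \right)}\right) + 19702}{-49861 - 19854} = \frac{\left(11722 - 126\right) + 19702}{-49861 - 19854} = \frac{\left(11722 - 126\right) + 19702}{-69715} = \left(\left(11722 - 126\right) + 19702\right) \left(- \frac{1}{69715}\right) = \left(11596 + 19702\right) \left(- \frac{1}{69715}\right) = 31298 \left(- \frac{1}{69715}\right) = - \frac{31298}{69715}$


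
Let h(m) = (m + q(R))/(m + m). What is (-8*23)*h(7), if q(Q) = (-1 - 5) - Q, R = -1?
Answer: -184/7 ≈ -26.286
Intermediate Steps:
q(Q) = -6 - Q
h(m) = (-5 + m)/(2*m) (h(m) = (m + (-6 - 1*(-1)))/(m + m) = (m + (-6 + 1))/((2*m)) = (m - 5)*(1/(2*m)) = (-5 + m)*(1/(2*m)) = (-5 + m)/(2*m))
(-8*23)*h(7) = (-8*23)*((½)*(-5 + 7)/7) = -92*2/7 = -184*⅐ = -184/7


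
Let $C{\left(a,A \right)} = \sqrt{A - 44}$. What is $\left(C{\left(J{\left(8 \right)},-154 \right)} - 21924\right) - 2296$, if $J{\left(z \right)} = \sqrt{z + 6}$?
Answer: $-24220 + 3 i \sqrt{22} \approx -24220.0 + 14.071 i$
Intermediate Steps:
$J{\left(z \right)} = \sqrt{6 + z}$
$C{\left(a,A \right)} = \sqrt{-44 + A}$
$\left(C{\left(J{\left(8 \right)},-154 \right)} - 21924\right) - 2296 = \left(\sqrt{-44 - 154} - 21924\right) - 2296 = \left(\sqrt{-198} - 21924\right) - 2296 = \left(3 i \sqrt{22} - 21924\right) - 2296 = \left(-21924 + 3 i \sqrt{22}\right) - 2296 = -24220 + 3 i \sqrt{22}$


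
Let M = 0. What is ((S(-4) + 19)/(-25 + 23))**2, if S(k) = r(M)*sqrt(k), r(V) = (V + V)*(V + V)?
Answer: 361/4 ≈ 90.250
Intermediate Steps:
r(V) = 4*V**2 (r(V) = (2*V)*(2*V) = 4*V**2)
S(k) = 0 (S(k) = (4*0**2)*sqrt(k) = (4*0)*sqrt(k) = 0*sqrt(k) = 0)
((S(-4) + 19)/(-25 + 23))**2 = ((0 + 19)/(-25 + 23))**2 = (19/(-2))**2 = (19*(-1/2))**2 = (-19/2)**2 = 361/4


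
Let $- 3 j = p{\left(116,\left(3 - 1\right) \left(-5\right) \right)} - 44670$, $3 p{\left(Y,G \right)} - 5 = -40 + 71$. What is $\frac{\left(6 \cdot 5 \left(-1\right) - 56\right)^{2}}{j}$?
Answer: $\frac{3698}{7443} \approx 0.49684$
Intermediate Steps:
$p{\left(Y,G \right)} = 12$ ($p{\left(Y,G \right)} = \frac{5}{3} + \frac{-40 + 71}{3} = \frac{5}{3} + \frac{1}{3} \cdot 31 = \frac{5}{3} + \frac{31}{3} = 12$)
$j = 14886$ ($j = - \frac{12 - 44670}{3} = \left(- \frac{1}{3}\right) \left(-44658\right) = 14886$)
$\frac{\left(6 \cdot 5 \left(-1\right) - 56\right)^{2}}{j} = \frac{\left(6 \cdot 5 \left(-1\right) - 56\right)^{2}}{14886} = \left(30 \left(-1\right) - 56\right)^{2} \cdot \frac{1}{14886} = \left(-30 - 56\right)^{2} \cdot \frac{1}{14886} = \left(-86\right)^{2} \cdot \frac{1}{14886} = 7396 \cdot \frac{1}{14886} = \frac{3698}{7443}$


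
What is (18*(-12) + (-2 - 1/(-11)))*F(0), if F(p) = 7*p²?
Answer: 0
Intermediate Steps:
(18*(-12) + (-2 - 1/(-11)))*F(0) = (18*(-12) + (-2 - 1/(-11)))*(7*0²) = (-216 + (-2 - 1*(-1/11)))*(7*0) = (-216 + (-2 + 1/11))*0 = (-216 - 21/11)*0 = -2397/11*0 = 0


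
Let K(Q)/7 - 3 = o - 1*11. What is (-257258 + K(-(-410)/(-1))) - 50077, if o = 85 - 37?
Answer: -307055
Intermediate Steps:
o = 48
K(Q) = 280 (K(Q) = 21 + 7*(48 - 1*11) = 21 + 7*(48 - 11) = 21 + 7*37 = 21 + 259 = 280)
(-257258 + K(-(-410)/(-1))) - 50077 = (-257258 + 280) - 50077 = -256978 - 50077 = -307055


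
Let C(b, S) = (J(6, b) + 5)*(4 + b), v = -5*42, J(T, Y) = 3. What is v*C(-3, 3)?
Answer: -1680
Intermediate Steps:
v = -210
C(b, S) = 32 + 8*b (C(b, S) = (3 + 5)*(4 + b) = 8*(4 + b) = 32 + 8*b)
v*C(-3, 3) = -210*(32 + 8*(-3)) = -210*(32 - 24) = -210*8 = -1680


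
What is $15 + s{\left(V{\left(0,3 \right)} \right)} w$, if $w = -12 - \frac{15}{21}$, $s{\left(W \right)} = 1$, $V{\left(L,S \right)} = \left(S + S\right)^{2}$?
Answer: $\frac{16}{7} \approx 2.2857$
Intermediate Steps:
$V{\left(L,S \right)} = 4 S^{2}$ ($V{\left(L,S \right)} = \left(2 S\right)^{2} = 4 S^{2}$)
$w = - \frac{89}{7}$ ($w = -12 - 15 \cdot \frac{1}{21} = -12 - \frac{5}{7} = - \frac{89}{7} \approx -12.714$)
$15 + s{\left(V{\left(0,3 \right)} \right)} w = 15 + 1 \left(- \frac{89}{7}\right) = 15 - \frac{89}{7} = \frac{16}{7}$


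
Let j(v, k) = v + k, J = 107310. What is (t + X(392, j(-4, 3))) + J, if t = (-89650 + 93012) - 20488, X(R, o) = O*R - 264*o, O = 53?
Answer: 111224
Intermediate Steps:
j(v, k) = k + v
X(R, o) = -264*o + 53*R (X(R, o) = 53*R - 264*o = -264*o + 53*R)
t = -17126 (t = 3362 - 20488 = -17126)
(t + X(392, j(-4, 3))) + J = (-17126 + (-264*(3 - 4) + 53*392)) + 107310 = (-17126 + (-264*(-1) + 20776)) + 107310 = (-17126 + (264 + 20776)) + 107310 = (-17126 + 21040) + 107310 = 3914 + 107310 = 111224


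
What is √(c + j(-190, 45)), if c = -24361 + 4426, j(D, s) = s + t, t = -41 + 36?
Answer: I*√19895 ≈ 141.05*I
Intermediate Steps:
t = -5
j(D, s) = -5 + s (j(D, s) = s - 5 = -5 + s)
c = -19935
√(c + j(-190, 45)) = √(-19935 + (-5 + 45)) = √(-19935 + 40) = √(-19895) = I*√19895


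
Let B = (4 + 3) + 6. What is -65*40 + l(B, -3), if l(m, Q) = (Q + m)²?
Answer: -2500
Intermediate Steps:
B = 13 (B = 7 + 6 = 13)
-65*40 + l(B, -3) = -65*40 + (-3 + 13)² = -2600 + 10² = -2600 + 100 = -2500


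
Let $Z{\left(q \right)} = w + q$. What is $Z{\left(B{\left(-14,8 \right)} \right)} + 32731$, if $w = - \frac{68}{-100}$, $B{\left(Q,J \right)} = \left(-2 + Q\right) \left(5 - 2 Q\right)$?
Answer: $\frac{805092}{25} \approx 32204.0$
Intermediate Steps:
$w = \frac{17}{25}$ ($w = \left(-68\right) \left(- \frac{1}{100}\right) = \frac{17}{25} \approx 0.68$)
$Z{\left(q \right)} = \frac{17}{25} + q$
$Z{\left(B{\left(-14,8 \right)} \right)} + 32731 = \left(\frac{17}{25} - \left(136 + 392\right)\right) + 32731 = \left(\frac{17}{25} - 528\right) + 32731 = - \frac{13183}{25} + 32731 = \frac{805092}{25}$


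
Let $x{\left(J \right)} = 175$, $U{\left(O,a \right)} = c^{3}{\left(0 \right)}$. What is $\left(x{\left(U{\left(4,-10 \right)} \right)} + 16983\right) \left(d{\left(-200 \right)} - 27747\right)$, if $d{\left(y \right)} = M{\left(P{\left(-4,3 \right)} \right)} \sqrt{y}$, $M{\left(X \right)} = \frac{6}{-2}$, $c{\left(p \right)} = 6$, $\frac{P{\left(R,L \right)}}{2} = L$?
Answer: $-476083026 - 514740 i \sqrt{2} \approx -4.7608 \cdot 10^{8} - 7.2795 \cdot 10^{5} i$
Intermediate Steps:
$P{\left(R,L \right)} = 2 L$
$M{\left(X \right)} = -3$ ($M{\left(X \right)} = 6 \left(- \frac{1}{2}\right) = -3$)
$d{\left(y \right)} = - 3 \sqrt{y}$
$U{\left(O,a \right)} = 216$ ($U{\left(O,a \right)} = 6^{3} = 216$)
$\left(x{\left(U{\left(4,-10 \right)} \right)} + 16983\right) \left(d{\left(-200 \right)} - 27747\right) = \left(175 + 16983\right) \left(- 3 \sqrt{-200} - 27747\right) = 17158 \left(- 3 \cdot 10 i \sqrt{2} - 27747\right) = 17158 \left(- 30 i \sqrt{2} - 27747\right) = 17158 \left(-27747 - 30 i \sqrt{2}\right) = -476083026 - 514740 i \sqrt{2}$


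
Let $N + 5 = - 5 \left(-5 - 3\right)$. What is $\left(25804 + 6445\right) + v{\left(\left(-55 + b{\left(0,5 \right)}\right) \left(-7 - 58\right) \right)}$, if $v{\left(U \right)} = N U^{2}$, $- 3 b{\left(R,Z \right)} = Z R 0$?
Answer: $447354124$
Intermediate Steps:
$N = 35$ ($N = -5 - 5 \left(-5 - 3\right) = -5 - -40 = -5 + 40 = 35$)
$b{\left(R,Z \right)} = 0$ ($b{\left(R,Z \right)} = - \frac{Z R 0}{3} = - \frac{R Z 0}{3} = \left(- \frac{1}{3}\right) 0 = 0$)
$v{\left(U \right)} = 35 U^{2}$
$\left(25804 + 6445\right) + v{\left(\left(-55 + b{\left(0,5 \right)}\right) \left(-7 - 58\right) \right)} = \left(25804 + 6445\right) + 35 \left(\left(-55 + 0\right) \left(-7 - 58\right)\right)^{2} = 32249 + 35 \left(\left(-55\right) \left(-65\right)\right)^{2} = 32249 + 35 \cdot 3575^{2} = 32249 + 35 \cdot 12780625 = 32249 + 447321875 = 447354124$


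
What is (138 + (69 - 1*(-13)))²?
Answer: 48400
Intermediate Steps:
(138 + (69 - 1*(-13)))² = (138 + (69 + 13))² = (138 + 82)² = 220² = 48400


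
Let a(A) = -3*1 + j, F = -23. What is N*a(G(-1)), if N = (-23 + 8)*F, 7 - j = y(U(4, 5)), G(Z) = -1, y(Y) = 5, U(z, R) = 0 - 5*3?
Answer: -345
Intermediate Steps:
U(z, R) = -15 (U(z, R) = 0 - 15 = -15)
j = 2 (j = 7 - 1*5 = 7 - 5 = 2)
N = 345 (N = (-23 + 8)*(-23) = -15*(-23) = 345)
a(A) = -1 (a(A) = -3*1 + 2 = -3 + 2 = -1)
N*a(G(-1)) = 345*(-1) = -345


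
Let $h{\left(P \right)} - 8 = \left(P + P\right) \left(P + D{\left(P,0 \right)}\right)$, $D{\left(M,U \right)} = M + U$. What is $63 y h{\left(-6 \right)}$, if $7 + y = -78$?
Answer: $-813960$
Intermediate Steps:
$y = -85$ ($y = -7 - 78 = -85$)
$h{\left(P \right)} = 8 + 4 P^{2}$ ($h{\left(P \right)} = 8 + \left(P + P\right) \left(P + \left(P + 0\right)\right) = 8 + 2 P \left(P + P\right) = 8 + 2 P 2 P = 8 + 4 P^{2}$)
$63 y h{\left(-6 \right)} = 63 \left(-85\right) \left(8 + 4 \left(-6\right)^{2}\right) = - 5355 \left(8 + 4 \cdot 36\right) = - 5355 \left(8 + 144\right) = \left(-5355\right) 152 = -813960$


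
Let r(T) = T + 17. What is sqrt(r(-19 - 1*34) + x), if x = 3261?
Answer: 5*sqrt(129) ≈ 56.789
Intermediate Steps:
r(T) = 17 + T
sqrt(r(-19 - 1*34) + x) = sqrt((17 + (-19 - 1*34)) + 3261) = sqrt((17 + (-19 - 34)) + 3261) = sqrt((17 - 53) + 3261) = sqrt(-36 + 3261) = sqrt(3225) = 5*sqrt(129)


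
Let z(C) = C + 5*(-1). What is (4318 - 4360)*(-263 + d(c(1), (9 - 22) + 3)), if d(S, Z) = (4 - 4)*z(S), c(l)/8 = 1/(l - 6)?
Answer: 11046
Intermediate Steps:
z(C) = -5 + C (z(C) = C - 5 = -5 + C)
c(l) = 8/(-6 + l) (c(l) = 8/(l - 6) = 8/(-6 + l))
d(S, Z) = 0 (d(S, Z) = (4 - 4)*(-5 + S) = 0*(-5 + S) = 0)
(4318 - 4360)*(-263 + d(c(1), (9 - 22) + 3)) = (4318 - 4360)*(-263 + 0) = -42*(-263) = 11046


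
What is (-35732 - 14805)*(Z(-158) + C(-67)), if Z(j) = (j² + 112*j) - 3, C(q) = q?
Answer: -363765326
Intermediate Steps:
Z(j) = -3 + j² + 112*j
(-35732 - 14805)*(Z(-158) + C(-67)) = (-35732 - 14805)*((-3 + (-158)² + 112*(-158)) - 67) = -50537*((-3 + 24964 - 17696) - 67) = -50537*(7265 - 67) = -50537*7198 = -363765326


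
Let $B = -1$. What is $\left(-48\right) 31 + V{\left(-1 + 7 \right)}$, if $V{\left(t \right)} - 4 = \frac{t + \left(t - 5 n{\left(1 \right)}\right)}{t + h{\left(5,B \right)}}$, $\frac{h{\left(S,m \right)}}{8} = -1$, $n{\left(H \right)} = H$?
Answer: $- \frac{2975}{2} \approx -1487.5$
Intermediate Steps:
$h{\left(S,m \right)} = -8$ ($h{\left(S,m \right)} = 8 \left(-1\right) = -8$)
$V{\left(t \right)} = 4 + \frac{-5 + 2 t}{-8 + t}$ ($V{\left(t \right)} = 4 + \frac{t + \left(t - 5\right)}{t - 8} = 4 + \frac{t + \left(t - 5\right)}{-8 + t} = 4 + \frac{t + \left(-5 + t\right)}{-8 + t} = 4 + \frac{-5 + 2 t}{-8 + t}$)
$\left(-48\right) 31 + V{\left(-1 + 7 \right)} = \left(-48\right) 31 + \frac{-37 + 6 \left(-1 + 7\right)}{-8 + \left(-1 + 7\right)} = -1488 + \frac{-37 + 6 \cdot 6}{-8 + 6} = -1488 + \frac{-37 + 36}{-2} = -1488 - - \frac{1}{2} = -1488 + \frac{1}{2} = - \frac{2975}{2}$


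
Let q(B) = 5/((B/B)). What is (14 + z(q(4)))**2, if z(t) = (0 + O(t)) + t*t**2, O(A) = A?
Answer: 20736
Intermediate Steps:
q(B) = 5 (q(B) = 5/1 = 5*1 = 5)
z(t) = t + t**3 (z(t) = (0 + t) + t*t**2 = t + t**3)
(14 + z(q(4)))**2 = (14 + (5 + 5**3))**2 = (14 + (5 + 125))**2 = (14 + 130)**2 = 144**2 = 20736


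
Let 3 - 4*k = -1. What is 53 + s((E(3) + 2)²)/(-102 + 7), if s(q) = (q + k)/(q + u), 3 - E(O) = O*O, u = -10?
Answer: 30193/570 ≈ 52.970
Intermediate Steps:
E(O) = 3 - O² (E(O) = 3 - O*O = 3 - O²)
k = 1 (k = ¾ - ¼*(-1) = ¾ + ¼ = 1)
s(q) = (1 + q)/(-10 + q) (s(q) = (q + 1)/(q - 10) = (1 + q)/(-10 + q))
53 + s((E(3) + 2)²)/(-102 + 7) = 53 + ((1 + ((3 - 1*3²) + 2)²)/(-10 + ((3 - 1*3²) + 2)²))/(-102 + 7) = 53 + ((1 + ((3 - 1*9) + 2)²)/(-10 + ((3 - 1*9) + 2)²))/(-95) = 53 + ((1 + ((3 - 9) + 2)²)/(-10 + ((3 - 9) + 2)²))*(-1/95) = 53 + ((1 + (-6 + 2)²)/(-10 + (-6 + 2)²))*(-1/95) = 53 + ((1 + (-4)²)/(-10 + (-4)²))*(-1/95) = 53 + ((1 + 16)/(-10 + 16))*(-1/95) = 53 + (17/6)*(-1/95) = 53 - 17/570 = 30193/570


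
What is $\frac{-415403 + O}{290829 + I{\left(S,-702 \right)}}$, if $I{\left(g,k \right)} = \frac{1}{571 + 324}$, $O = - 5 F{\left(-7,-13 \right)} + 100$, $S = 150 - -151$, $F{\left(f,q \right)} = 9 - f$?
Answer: $- \frac{371767785}{260291956} \approx -1.4283$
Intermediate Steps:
$S = 301$ ($S = 150 + 151 = 301$)
$O = 20$ ($O = - 5 \left(9 - -7\right) + 100 = - 5 \left(9 + 7\right) + 100 = \left(-5\right) 16 + 100 = -80 + 100 = 20$)
$I{\left(g,k \right)} = \frac{1}{895}$
$\frac{-415403 + O}{290829 + I{\left(S,-702 \right)}} = \frac{-415403 + 20}{290829 + \frac{1}{895}} = - \frac{415383}{\frac{260291956}{895}} = \left(-415383\right) \frac{895}{260291956} = - \frac{371767785}{260291956}$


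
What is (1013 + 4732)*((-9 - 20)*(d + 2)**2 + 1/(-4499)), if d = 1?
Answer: -6746008800/4499 ≈ -1.4994e+6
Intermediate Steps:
(1013 + 4732)*((-9 - 20)*(d + 2)**2 + 1/(-4499)) = (1013 + 4732)*((-9 - 20)*(1 + 2)**2 + 1/(-4499)) = 5745*(-29*3**2 - 1/4499) = 5745*(-29*9 - 1/4499) = 5745*(-261 - 1/4499) = 5745*(-1174240/4499) = -6746008800/4499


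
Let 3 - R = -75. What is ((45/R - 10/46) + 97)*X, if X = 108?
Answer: 3143934/299 ≈ 10515.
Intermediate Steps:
R = 78 (R = 3 - 1*(-75) = 3 + 75 = 78)
((45/R - 10/46) + 97)*X = ((45/78 - 10/46) + 97)*108 = ((45*(1/78) - 10*1/46) + 97)*108 = ((15/26 - 5/23) + 97)*108 = (215/598 + 97)*108 = (58221/598)*108 = 3143934/299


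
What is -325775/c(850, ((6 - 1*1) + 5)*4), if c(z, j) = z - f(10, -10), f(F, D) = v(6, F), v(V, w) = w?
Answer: -65155/168 ≈ -387.83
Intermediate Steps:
f(F, D) = F
c(z, j) = -10 + z (c(z, j) = z - 1*10 = z - 10 = -10 + z)
-325775/c(850, ((6 - 1*1) + 5)*4) = -325775/(-10 + 850) = -325775/840 = -325775*1/840 = -65155/168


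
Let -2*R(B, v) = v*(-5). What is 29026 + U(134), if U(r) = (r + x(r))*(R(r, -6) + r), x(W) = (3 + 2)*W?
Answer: 124702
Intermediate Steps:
R(B, v) = 5*v/2 (R(B, v) = -v*(-5)/2 = -(-5)*v/2 = 5*v/2)
x(W) = 5*W
U(r) = 6*r*(-15 + r) (U(r) = (r + 5*r)*((5/2)*(-6) + r) = (6*r)*(-15 + r) = 6*r*(-15 + r))
29026 + U(134) = 29026 + 6*134*(-15 + 134) = 29026 + 6*134*119 = 29026 + 95676 = 124702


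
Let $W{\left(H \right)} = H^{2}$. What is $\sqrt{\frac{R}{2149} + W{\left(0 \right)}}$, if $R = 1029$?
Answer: $\frac{7 \sqrt{921}}{307} \approx 0.69197$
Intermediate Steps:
$\sqrt{\frac{R}{2149} + W{\left(0 \right)}} = \sqrt{\frac{1029}{2149} + 0^{2}} = \sqrt{1029 \cdot \frac{1}{2149} + 0} = \sqrt{\frac{147}{307} + 0} = \sqrt{\frac{147}{307}} = \frac{7 \sqrt{921}}{307}$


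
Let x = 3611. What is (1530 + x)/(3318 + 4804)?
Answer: 5141/8122 ≈ 0.63297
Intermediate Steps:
(1530 + x)/(3318 + 4804) = (1530 + 3611)/(3318 + 4804) = 5141/8122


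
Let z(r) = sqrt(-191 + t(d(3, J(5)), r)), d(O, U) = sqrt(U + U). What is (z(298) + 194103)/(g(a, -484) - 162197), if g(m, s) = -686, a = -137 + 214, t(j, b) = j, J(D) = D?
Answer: -27729/23269 - I*sqrt(191 - sqrt(10))/162883 ≈ -1.1917 - 8.4143e-5*I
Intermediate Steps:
d(O, U) = sqrt(2)*sqrt(U) (d(O, U) = sqrt(2*U) = sqrt(2)*sqrt(U))
a = 77
z(r) = sqrt(-191 + sqrt(10)) (z(r) = sqrt(-191 + sqrt(2)*sqrt(5)) = sqrt(-191 + sqrt(10)))
(z(298) + 194103)/(g(a, -484) - 162197) = (sqrt(-191 + sqrt(10)) + 194103)/(-686 - 162197) = (194103 + sqrt(-191 + sqrt(10)))/(-162883) = (194103 + sqrt(-191 + sqrt(10)))*(-1/162883) = -27729/23269 - sqrt(-191 + sqrt(10))/162883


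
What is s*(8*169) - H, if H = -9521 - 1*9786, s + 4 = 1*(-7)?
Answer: 4435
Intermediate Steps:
s = -11 (s = -4 + 1*(-7) = -4 - 7 = -11)
H = -19307 (H = -9521 - 9786 = -19307)
s*(8*169) - H = -88*169 - 1*(-19307) = -11*1352 + 19307 = -14872 + 19307 = 4435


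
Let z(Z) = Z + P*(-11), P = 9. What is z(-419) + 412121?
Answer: 411603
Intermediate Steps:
z(Z) = -99 + Z (z(Z) = Z + 9*(-11) = Z - 99 = -99 + Z)
z(-419) + 412121 = (-99 - 419) + 412121 = -518 + 412121 = 411603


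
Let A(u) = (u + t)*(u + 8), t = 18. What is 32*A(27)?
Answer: 50400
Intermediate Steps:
A(u) = (8 + u)*(18 + u) (A(u) = (u + 18)*(u + 8) = (18 + u)*(8 + u) = (8 + u)*(18 + u))
32*A(27) = 32*(144 + 27² + 26*27) = 32*(144 + 729 + 702) = 32*1575 = 50400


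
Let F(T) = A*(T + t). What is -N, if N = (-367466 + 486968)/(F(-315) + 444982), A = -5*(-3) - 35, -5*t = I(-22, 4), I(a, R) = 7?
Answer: -59751/225655 ≈ -0.26479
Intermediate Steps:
t = -7/5 (t = -1/5*7 = -7/5 ≈ -1.4000)
A = -20 (A = 15 - 35 = -20)
F(T) = 28 - 20*T (F(T) = -20*(T - 7/5) = -20*(-7/5 + T) = 28 - 20*T)
N = 59751/225655 (N = (-367466 + 486968)/((28 - 20*(-315)) + 444982) = 119502/((28 + 6300) + 444982) = 119502/(6328 + 444982) = 119502/451310 = 119502*(1/451310) = 59751/225655 ≈ 0.26479)
-N = -1*59751/225655 = -59751/225655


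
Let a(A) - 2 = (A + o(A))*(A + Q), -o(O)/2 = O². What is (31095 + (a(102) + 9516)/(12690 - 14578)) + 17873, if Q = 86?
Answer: 48167397/944 ≈ 51025.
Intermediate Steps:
o(O) = -2*O²
a(A) = 2 + (86 + A)*(A - 2*A²) (a(A) = 2 + (A - 2*A²)*(A + 86) = 2 + (A - 2*A²)*(86 + A) = 2 + (86 + A)*(A - 2*A²))
(31095 + (a(102) + 9516)/(12690 - 14578)) + 17873 = (31095 + ((2 - 171*102² - 2*102³ + 86*102) + 9516)/(12690 - 14578)) + 17873 = (31095 + ((2 - 171*10404 - 2*1061208 + 8772) + 9516)/(-1888)) + 17873 = (31095 + ((2 - 1779084 - 2122416 + 8772) + 9516)*(-1/1888)) + 17873 = (31095 + (-3892726 + 9516)*(-1/1888)) + 17873 = (31095 - 3883210*(-1/1888)) + 17873 = (31095 + 1941605/944) + 17873 = 31295285/944 + 17873 = 48167397/944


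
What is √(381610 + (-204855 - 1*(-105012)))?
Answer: √281767 ≈ 530.82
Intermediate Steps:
√(381610 + (-204855 - 1*(-105012))) = √(381610 + (-204855 + 105012)) = √(381610 - 99843) = √281767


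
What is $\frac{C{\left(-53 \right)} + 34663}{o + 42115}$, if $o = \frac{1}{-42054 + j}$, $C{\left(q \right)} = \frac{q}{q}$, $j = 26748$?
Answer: $\frac{530567184}{644612189} \approx 0.82308$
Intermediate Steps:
$C{\left(q \right)} = 1$
$o = - \frac{1}{15306}$ ($o = \frac{1}{-42054 + 26748} = \frac{1}{-15306} = - \frac{1}{15306} \approx -6.5334 \cdot 10^{-5}$)
$\frac{C{\left(-53 \right)} + 34663}{o + 42115} = \frac{1 + 34663}{- \frac{1}{15306} + 42115} = \frac{34664}{\frac{644612189}{15306}} = 34664 \cdot \frac{15306}{644612189} = \frac{530567184}{644612189}$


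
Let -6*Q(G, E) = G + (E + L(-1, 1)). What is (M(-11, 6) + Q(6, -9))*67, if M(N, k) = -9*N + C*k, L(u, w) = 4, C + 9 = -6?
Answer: 3551/6 ≈ 591.83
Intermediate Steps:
C = -15 (C = -9 - 6 = -15)
M(N, k) = -15*k - 9*N (M(N, k) = -9*N - 15*k = -15*k - 9*N)
Q(G, E) = -⅔ - E/6 - G/6 (Q(G, E) = -(G + (E + 4))/6 = -(G + (4 + E))/6 = -(4 + E + G)/6 = -⅔ - E/6 - G/6)
(M(-11, 6) + Q(6, -9))*67 = ((-15*6 - 9*(-11)) + (-⅔ - ⅙*(-9) - ⅙*6))*67 = ((-90 + 99) + (-⅔ + 3/2 - 1))*67 = (9 - ⅙)*67 = (53/6)*67 = 3551/6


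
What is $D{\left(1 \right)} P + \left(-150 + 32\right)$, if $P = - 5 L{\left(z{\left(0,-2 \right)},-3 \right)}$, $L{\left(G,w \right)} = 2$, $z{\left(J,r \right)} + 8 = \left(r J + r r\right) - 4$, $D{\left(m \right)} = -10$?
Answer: $-18$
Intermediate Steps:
$z{\left(J,r \right)} = -12 + r^{2} + J r$ ($z{\left(J,r \right)} = -8 - \left(4 - r J - r r\right) = -8 - \left(4 - r^{2} - J r\right) = -8 + \left(-4 + r^{2} + J r\right) = -12 + r^{2} + J r$)
$P = -10$ ($P = \left(-5\right) 2 = -10$)
$D{\left(1 \right)} P + \left(-150 + 32\right) = \left(-10\right) \left(-10\right) + \left(-150 + 32\right) = 100 - 118 = -18$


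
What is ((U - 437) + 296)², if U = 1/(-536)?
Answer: 5711882929/287296 ≈ 19882.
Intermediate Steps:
U = -1/536 ≈ -0.0018657
((U - 437) + 296)² = ((-1/536 - 437) + 296)² = (-234233/536 + 296)² = (-75577/536)² = 5711882929/287296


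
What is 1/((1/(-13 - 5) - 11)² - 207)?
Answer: -324/27467 ≈ -0.011796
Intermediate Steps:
1/((1/(-13 - 5) - 11)² - 207) = 1/((1/(-18) - 11)² - 207) = 1/((-1/18 - 11)² - 207) = 1/((-199/18)² - 207) = 1/(39601/324 - 207) = 1/(-27467/324) = -324/27467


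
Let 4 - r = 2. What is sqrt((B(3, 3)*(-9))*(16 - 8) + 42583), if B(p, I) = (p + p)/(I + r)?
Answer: sqrt(1062415)/5 ≈ 206.15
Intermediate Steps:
r = 2 (r = 4 - 1*2 = 4 - 2 = 2)
B(p, I) = 2*p/(2 + I) (B(p, I) = (p + p)/(I + 2) = (2*p)/(2 + I) = 2*p/(2 + I))
sqrt((B(3, 3)*(-9))*(16 - 8) + 42583) = sqrt(((2*3/(2 + 3))*(-9))*(16 - 8) + 42583) = sqrt(((2*3/5)*(-9))*8 + 42583) = sqrt(((2*3*(1/5))*(-9))*8 + 42583) = sqrt(((6/5)*(-9))*8 + 42583) = sqrt(-54/5*8 + 42583) = sqrt(-432/5 + 42583) = sqrt(212483/5) = sqrt(1062415)/5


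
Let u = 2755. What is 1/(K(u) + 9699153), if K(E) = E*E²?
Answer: 1/20920218028 ≈ 4.7801e-11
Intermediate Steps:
K(E) = E³
1/(K(u) + 9699153) = 1/(2755³ + 9699153) = 1/(20910518875 + 9699153) = 1/20920218028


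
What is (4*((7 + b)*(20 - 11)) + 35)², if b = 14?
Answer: 625681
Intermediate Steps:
(4*((7 + b)*(20 - 11)) + 35)² = (4*((7 + 14)*(20 - 11)) + 35)² = (4*(21*9) + 35)² = (4*189 + 35)² = (756 + 35)² = 791² = 625681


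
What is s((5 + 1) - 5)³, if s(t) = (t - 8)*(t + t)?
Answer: -2744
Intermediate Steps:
s(t) = 2*t*(-8 + t) (s(t) = (-8 + t)*(2*t) = 2*t*(-8 + t))
s((5 + 1) - 5)³ = (2*((5 + 1) - 5)*(-8 + ((5 + 1) - 5)))³ = (2*(6 - 5)*(-8 + (6 - 5)))³ = (2*1*(-8 + 1))³ = (2*1*(-7))³ = (-14)³ = -2744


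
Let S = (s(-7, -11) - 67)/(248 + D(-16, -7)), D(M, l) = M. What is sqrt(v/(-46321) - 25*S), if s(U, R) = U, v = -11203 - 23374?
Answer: sqrt(62944581028813)/2686618 ≈ 2.9531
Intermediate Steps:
v = -34577
S = -37/116 (S = (-7 - 67)/(248 - 16) = -74/232 = -74*1/232 = -37/116 ≈ -0.31897)
sqrt(v/(-46321) - 25*S) = sqrt(-34577/(-46321) - 25*(-37/116)) = sqrt(-34577*(-1/46321) + 925/116) = sqrt(34577/46321 + 925/116) = sqrt(46857857/5373236) = sqrt(62944581028813)/2686618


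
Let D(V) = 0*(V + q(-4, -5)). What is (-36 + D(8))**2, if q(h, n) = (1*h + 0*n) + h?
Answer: 1296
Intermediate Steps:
q(h, n) = 2*h (q(h, n) = (h + 0) + h = h + h = 2*h)
D(V) = 0 (D(V) = 0*(V + 2*(-4)) = 0*(V - 8) = 0*(-8 + V) = 0)
(-36 + D(8))**2 = (-36 + 0)**2 = (-36)**2 = 1296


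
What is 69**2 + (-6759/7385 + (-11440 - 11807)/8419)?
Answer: 295783330599/62174315 ≈ 4757.3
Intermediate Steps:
69**2 + (-6759/7385 + (-11440 - 11807)/8419) = 4761 + (-6759*1/7385 - 23247*1/8419) = 4761 + (-6759/7385 - 23247/8419) = 4761 - 228583116/62174315 = 295783330599/62174315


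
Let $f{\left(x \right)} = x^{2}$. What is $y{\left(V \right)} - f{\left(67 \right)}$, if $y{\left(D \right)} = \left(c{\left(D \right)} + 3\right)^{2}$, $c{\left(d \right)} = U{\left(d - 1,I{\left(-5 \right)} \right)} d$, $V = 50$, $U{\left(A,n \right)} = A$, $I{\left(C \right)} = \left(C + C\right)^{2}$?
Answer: $6012720$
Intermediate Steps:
$I{\left(C \right)} = 4 C^{2}$ ($I{\left(C \right)} = \left(2 C\right)^{2} = 4 C^{2}$)
$c{\left(d \right)} = d \left(-1 + d\right)$ ($c{\left(d \right)} = \left(d - 1\right) d = \left(-1 + d\right) d = d \left(-1 + d\right)$)
$y{\left(D \right)} = \left(3 + D \left(-1 + D\right)\right)^{2}$ ($y{\left(D \right)} = \left(D \left(-1 + D\right) + 3\right)^{2} = \left(3 + D \left(-1 + D\right)\right)^{2}$)
$y{\left(V \right)} - f{\left(67 \right)} = \left(3 + 50 \left(-1 + 50\right)\right)^{2} - 67^{2} = \left(3 + 50 \cdot 49\right)^{2} - 4489 = \left(3 + 2450\right)^{2} - 4489 = 2453^{2} - 4489 = 6017209 - 4489 = 6012720$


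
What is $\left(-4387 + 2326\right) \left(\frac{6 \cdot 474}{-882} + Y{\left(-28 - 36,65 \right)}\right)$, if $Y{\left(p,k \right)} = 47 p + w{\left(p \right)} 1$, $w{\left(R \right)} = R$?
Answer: $\frac{310563846}{49} \approx 6.338 \cdot 10^{6}$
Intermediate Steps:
$Y{\left(p,k \right)} = 48 p$ ($Y{\left(p,k \right)} = 47 p + p 1 = 47 p + p = 48 p$)
$\left(-4387 + 2326\right) \left(\frac{6 \cdot 474}{-882} + Y{\left(-28 - 36,65 \right)}\right) = \left(-4387 + 2326\right) \left(\frac{6 \cdot 474}{-882} + 48 \left(-28 - 36\right)\right) = - 2061 \left(2844 \left(- \frac{1}{882}\right) + 48 \left(-28 - 36\right)\right) = - 2061 \left(- \frac{158}{49} + 48 \left(-64\right)\right) = - 2061 \left(- \frac{158}{49} - 3072\right) = \left(-2061\right) \left(- \frac{150686}{49}\right) = \frac{310563846}{49}$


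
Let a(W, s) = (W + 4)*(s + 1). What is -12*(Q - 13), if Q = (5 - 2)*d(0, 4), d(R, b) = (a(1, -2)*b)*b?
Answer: 3036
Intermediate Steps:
a(W, s) = (1 + s)*(4 + W) (a(W, s) = (4 + W)*(1 + s) = (1 + s)*(4 + W))
d(R, b) = -5*b² (d(R, b) = ((4 + 1 + 4*(-2) + 1*(-2))*b)*b = ((4 + 1 - 8 - 2)*b)*b = (-5*b)*b = -5*b²)
Q = -240 (Q = (5 - 2)*(-5*4²) = 3*(-5*16) = 3*(-80) = -240)
-12*(Q - 13) = -12*(-240 - 13) = -12*(-253) = 3036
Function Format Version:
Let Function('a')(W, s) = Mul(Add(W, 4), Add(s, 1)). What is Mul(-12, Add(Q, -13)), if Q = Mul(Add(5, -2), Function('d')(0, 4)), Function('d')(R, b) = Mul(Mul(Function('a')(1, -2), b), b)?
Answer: 3036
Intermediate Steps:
Function('a')(W, s) = Mul(Add(1, s), Add(4, W)) (Function('a')(W, s) = Mul(Add(4, W), Add(1, s)) = Mul(Add(1, s), Add(4, W)))
Function('d')(R, b) = Mul(-5, Pow(b, 2)) (Function('d')(R, b) = Mul(Mul(Add(4, 1, Mul(4, -2), Mul(1, -2)), b), b) = Mul(Mul(Add(4, 1, -8, -2), b), b) = Mul(Mul(-5, b), b) = Mul(-5, Pow(b, 2)))
Q = -240 (Q = Mul(Add(5, -2), Mul(-5, Pow(4, 2))) = Mul(3, Mul(-5, 16)) = Mul(3, -80) = -240)
Mul(-12, Add(Q, -13)) = Mul(-12, Add(-240, -13)) = Mul(-12, -253) = 3036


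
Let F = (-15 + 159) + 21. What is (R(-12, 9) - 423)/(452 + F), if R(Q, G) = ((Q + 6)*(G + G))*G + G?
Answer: -1386/617 ≈ -2.2464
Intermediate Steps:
F = 165 (F = 144 + 21 = 165)
R(Q, G) = G + 2*G**2*(6 + Q) (R(Q, G) = ((6 + Q)*(2*G))*G + G = (2*G*(6 + Q))*G + G = 2*G**2*(6 + Q) + G = G + 2*G**2*(6 + Q))
(R(-12, 9) - 423)/(452 + F) = (9*(1 + 12*9 + 2*9*(-12)) - 423)/(452 + 165) = (9*(1 + 108 - 216) - 423)/617 = (9*(-107) - 423)*(1/617) = (-963 - 423)*(1/617) = -1386*1/617 = -1386/617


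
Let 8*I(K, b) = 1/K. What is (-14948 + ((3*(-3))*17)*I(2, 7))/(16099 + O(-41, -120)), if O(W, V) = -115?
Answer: -239321/255744 ≈ -0.93578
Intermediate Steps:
I(K, b) = 1/(8*K)
(-14948 + ((3*(-3))*17)*I(2, 7))/(16099 + O(-41, -120)) = (-14948 + ((3*(-3))*17)*((⅛)/2))/(16099 - 115) = (-14948 + (-9*17)*((⅛)*(½)))/15984 = (-14948 - 153*1/16)*(1/15984) = (-14948 - 153/16)*(1/15984) = -239321/16*1/15984 = -239321/255744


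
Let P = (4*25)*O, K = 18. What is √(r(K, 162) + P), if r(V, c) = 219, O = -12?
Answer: 3*I*√109 ≈ 31.321*I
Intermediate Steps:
P = -1200 (P = (4*25)*(-12) = 100*(-12) = -1200)
√(r(K, 162) + P) = √(219 - 1200) = √(-981) = 3*I*√109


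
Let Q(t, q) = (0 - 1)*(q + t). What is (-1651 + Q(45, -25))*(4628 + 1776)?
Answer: -10701084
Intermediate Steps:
Q(t, q) = -q - t (Q(t, q) = -(q + t) = -q - t)
(-1651 + Q(45, -25))*(4628 + 1776) = (-1651 + (-1*(-25) - 1*45))*(4628 + 1776) = (-1651 + (25 - 45))*6404 = (-1651 - 20)*6404 = -1671*6404 = -10701084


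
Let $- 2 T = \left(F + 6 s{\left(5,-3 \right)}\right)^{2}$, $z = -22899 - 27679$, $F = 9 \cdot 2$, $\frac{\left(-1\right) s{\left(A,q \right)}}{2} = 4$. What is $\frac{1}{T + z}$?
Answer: $- \frac{1}{51028} \approx -1.9597 \cdot 10^{-5}$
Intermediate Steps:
$s{\left(A,q \right)} = -8$ ($s{\left(A,q \right)} = \left(-2\right) 4 = -8$)
$F = 18$
$z = -50578$ ($z = -22899 - 27679 = -50578$)
$T = -450$ ($T = - \frac{\left(18 + 6 \left(-8\right)\right)^{2}}{2} = - \frac{\left(18 - 48\right)^{2}}{2} = - \frac{\left(-30\right)^{2}}{2} = \left(- \frac{1}{2}\right) 900 = -450$)
$\frac{1}{T + z} = \frac{1}{-450 - 50578} = \frac{1}{-51028} = - \frac{1}{51028}$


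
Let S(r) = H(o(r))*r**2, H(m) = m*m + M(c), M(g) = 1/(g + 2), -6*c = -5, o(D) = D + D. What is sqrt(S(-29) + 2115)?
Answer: sqrt(818313853)/17 ≈ 1682.7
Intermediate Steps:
o(D) = 2*D
c = 5/6 (c = -1/6*(-5) = 5/6 ≈ 0.83333)
M(g) = 1/(2 + g)
H(m) = 6/17 + m**2 (H(m) = m*m + 1/(2 + 5/6) = m**2 + 1/(17/6) = m**2 + 6/17 = 6/17 + m**2)
S(r) = r**2*(6/17 + 4*r**2) (S(r) = (6/17 + (2*r)**2)*r**2 = (6/17 + 4*r**2)*r**2 = r**2*(6/17 + 4*r**2))
sqrt(S(-29) + 2115) = sqrt((-29)**2*(6/17 + 4*(-29)**2) + 2115) = sqrt(841*(6/17 + 4*841) + 2115) = sqrt(841*(6/17 + 3364) + 2115) = sqrt(841*(57194/17) + 2115) = sqrt(48100154/17 + 2115) = sqrt(48136109/17) = sqrt(818313853)/17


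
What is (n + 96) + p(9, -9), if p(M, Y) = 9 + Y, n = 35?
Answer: 131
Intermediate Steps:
(n + 96) + p(9, -9) = (35 + 96) + (9 - 9) = 131 + 0 = 131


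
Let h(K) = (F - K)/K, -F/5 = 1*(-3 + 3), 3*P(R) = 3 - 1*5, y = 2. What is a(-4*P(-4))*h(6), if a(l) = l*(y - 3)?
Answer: 8/3 ≈ 2.6667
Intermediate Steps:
P(R) = -⅔ (P(R) = (3 - 1*5)/3 = (3 - 5)/3 = (⅓)*(-2) = -⅔)
F = 0 (F = -5*(-3 + 3) = -5*0 = 0)
a(l) = -l (a(l) = l*(2 - 3) = l*(-1) = -l)
h(K) = -1 (h(K) = (0 - K)/K = (-K)/K = -1)
a(-4*P(-4))*h(6) = -(-4)*(-2)/3*(-1) = -1*8/3*(-1) = -8/3*(-1) = 8/3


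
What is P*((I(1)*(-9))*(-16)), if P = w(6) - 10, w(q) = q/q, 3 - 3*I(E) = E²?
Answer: -864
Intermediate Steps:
I(E) = 1 - E²/3
w(q) = 1
P = -9 (P = 1 - 10 = -9)
P*((I(1)*(-9))*(-16)) = -9*(1 - ⅓*1²)*(-9)*(-16) = -9*(1 - ⅓*1)*(-9)*(-16) = -9*(1 - ⅓)*(-9)*(-16) = -9*(⅔)*(-9)*(-16) = -(-54)*(-16) = -9*96 = -864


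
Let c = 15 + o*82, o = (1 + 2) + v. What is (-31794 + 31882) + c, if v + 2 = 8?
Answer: 841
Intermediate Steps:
v = 6 (v = -2 + 8 = 6)
o = 9 (o = (1 + 2) + 6 = 3 + 6 = 9)
c = 753 (c = 15 + 9*82 = 15 + 738 = 753)
(-31794 + 31882) + c = (-31794 + 31882) + 753 = 88 + 753 = 841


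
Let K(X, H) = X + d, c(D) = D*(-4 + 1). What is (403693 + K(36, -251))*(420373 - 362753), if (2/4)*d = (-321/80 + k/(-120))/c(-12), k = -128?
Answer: 5024776798813/216 ≈ 2.3263e+10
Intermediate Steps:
c(D) = -3*D (c(D) = D*(-3) = -3*D)
d = -707/4320 (d = 2*((-321/80 - 128/(-120))/((-3*(-12)))) = 2*((-321*1/80 - 128*(-1/120))/36) = 2*((-321/80 + 16/15)*(1/36)) = 2*(-707/240*1/36) = 2*(-707/8640) = -707/4320 ≈ -0.16366)
K(X, H) = -707/4320 + X (K(X, H) = X - 707/4320 = -707/4320 + X)
(403693 + K(36, -251))*(420373 - 362753) = (403693 + (-707/4320 + 36))*(420373 - 362753) = (403693 + 154813/4320)*57620 = (1744108573/4320)*57620 = 5024776798813/216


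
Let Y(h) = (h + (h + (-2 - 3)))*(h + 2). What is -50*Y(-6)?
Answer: -3400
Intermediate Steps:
Y(h) = (-5 + 2*h)*(2 + h) (Y(h) = (h + (h - 5))*(2 + h) = (h + (-5 + h))*(2 + h) = (-5 + 2*h)*(2 + h))
-50*Y(-6) = -50*(-10 - 1*(-6) + 2*(-6)²) = -50*(-10 + 6 + 2*36) = -50*(-10 + 6 + 72) = -50*68 = -3400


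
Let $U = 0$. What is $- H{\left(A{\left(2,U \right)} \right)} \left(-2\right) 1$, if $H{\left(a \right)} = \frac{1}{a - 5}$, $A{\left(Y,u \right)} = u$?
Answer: $- \frac{2}{5} \approx -0.4$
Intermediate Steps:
$H{\left(a \right)} = \frac{1}{-5 + a}$
$- H{\left(A{\left(2,U \right)} \right)} \left(-2\right) 1 = - \frac{1}{-5 + 0} \left(-2\right) 1 = - \frac{1}{-5} \left(-2\right) 1 = \left(-1\right) \left(- \frac{1}{5}\right) \left(-2\right) 1 = \frac{1}{5} \left(-2\right) 1 = \left(- \frac{2}{5}\right) 1 = - \frac{2}{5}$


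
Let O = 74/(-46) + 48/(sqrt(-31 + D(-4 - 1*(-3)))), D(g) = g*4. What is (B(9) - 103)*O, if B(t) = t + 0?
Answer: 3478/23 + 4512*I*sqrt(35)/35 ≈ 151.22 + 762.67*I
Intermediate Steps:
B(t) = t
D(g) = 4*g
O = -37/23 - 48*I*sqrt(35)/35 (O = 74/(-46) + 48/(sqrt(-31 + 4*(-4 - 1*(-3)))) = 74*(-1/46) + 48/(sqrt(-31 + 4*(-4 + 3))) = -37/23 + 48/(sqrt(-31 + 4*(-1))) = -37/23 + 48/(sqrt(-31 - 4)) = -37/23 + 48/(sqrt(-35)) = -37/23 + 48/((I*sqrt(35))) = -37/23 + 48*(-I*sqrt(35)/35) = -37/23 - 48*I*sqrt(35)/35 ≈ -1.6087 - 8.1135*I)
(B(9) - 103)*O = (9 - 103)*(-37/23 - 48*I*sqrt(35)/35) = -94*(-37/23 - 48*I*sqrt(35)/35) = 3478/23 + 4512*I*sqrt(35)/35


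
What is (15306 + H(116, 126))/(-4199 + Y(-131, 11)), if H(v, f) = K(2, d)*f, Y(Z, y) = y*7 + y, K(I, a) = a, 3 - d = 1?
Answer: -15558/4111 ≈ -3.7845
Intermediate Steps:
d = 2 (d = 3 - 1*1 = 3 - 1 = 2)
Y(Z, y) = 8*y (Y(Z, y) = 7*y + y = 8*y)
H(v, f) = 2*f
(15306 + H(116, 126))/(-4199 + Y(-131, 11)) = (15306 + 2*126)/(-4199 + 8*11) = (15306 + 252)/(-4199 + 88) = 15558/(-4111) = 15558*(-1/4111) = -15558/4111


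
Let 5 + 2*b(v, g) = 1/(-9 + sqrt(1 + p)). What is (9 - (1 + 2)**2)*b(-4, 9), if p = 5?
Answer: 0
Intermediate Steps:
b(v, g) = -5/2 + 1/(2*(-9 + sqrt(6))) (b(v, g) = -5/2 + 1/(2*(-9 + sqrt(1 + 5))) = -5/2 + 1/(2*(-9 + sqrt(6))))
(9 - (1 + 2)**2)*b(-4, 9) = (9 - (1 + 2)**2)*(-64/25 - sqrt(6)/150) = (9 - 1*3**2)*(-64/25 - sqrt(6)/150) = (9 - 1*9)*(-64/25 - sqrt(6)/150) = (9 - 9)*(-64/25 - sqrt(6)/150) = 0*(-64/25 - sqrt(6)/150) = 0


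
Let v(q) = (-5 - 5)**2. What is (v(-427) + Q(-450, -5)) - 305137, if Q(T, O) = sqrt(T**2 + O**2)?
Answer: -305037 + 5*sqrt(8101) ≈ -3.0459e+5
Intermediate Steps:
v(q) = 100 (v(q) = (-10)**2 = 100)
Q(T, O) = sqrt(O**2 + T**2)
(v(-427) + Q(-450, -5)) - 305137 = (100 + sqrt((-5)**2 + (-450)**2)) - 305137 = (100 + sqrt(25 + 202500)) - 305137 = (100 + sqrt(202525)) - 305137 = (100 + 5*sqrt(8101)) - 305137 = -305037 + 5*sqrt(8101)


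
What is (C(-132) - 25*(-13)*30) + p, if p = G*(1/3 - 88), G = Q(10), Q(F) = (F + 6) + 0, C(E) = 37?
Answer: 25153/3 ≈ 8384.3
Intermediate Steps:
Q(F) = 6 + F (Q(F) = (6 + F) + 0 = 6 + F)
G = 16 (G = 6 + 10 = 16)
p = -4208/3 (p = 16*(1/3 - 88) = 16*(-263/3) = -4208/3 ≈ -1402.7)
(C(-132) - 25*(-13)*30) + p = (37 - 25*(-13)*30) - 4208/3 = (37 + 325*30) - 4208/3 = (37 + 9750) - 4208/3 = 9787 - 4208/3 = 25153/3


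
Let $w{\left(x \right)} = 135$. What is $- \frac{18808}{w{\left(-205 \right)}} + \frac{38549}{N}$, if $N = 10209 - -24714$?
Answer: $- \frac{31029889}{224505} \approx -138.21$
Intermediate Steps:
$N = 34923$ ($N = 10209 + 24714 = 34923$)
$- \frac{18808}{w{\left(-205 \right)}} + \frac{38549}{N} = - \frac{18808}{135} + \frac{38549}{34923} = \left(-18808\right) \frac{1}{135} + 38549 \cdot \frac{1}{34923} = - \frac{18808}{135} + \frac{5507}{4989} = - \frac{31029889}{224505}$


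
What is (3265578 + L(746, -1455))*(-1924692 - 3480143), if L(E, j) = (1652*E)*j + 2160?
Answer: 9673912144577370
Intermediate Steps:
L(E, j) = 2160 + 1652*E*j (L(E, j) = 1652*E*j + 2160 = 2160 + 1652*E*j)
(3265578 + L(746, -1455))*(-1924692 - 3480143) = (3265578 + (2160 + 1652*746*(-1455)))*(-1924692 - 3480143) = (3265578 + (2160 - 1793130360))*(-5404835) = (3265578 - 1793128200)*(-5404835) = -1789862622*(-5404835) = 9673912144577370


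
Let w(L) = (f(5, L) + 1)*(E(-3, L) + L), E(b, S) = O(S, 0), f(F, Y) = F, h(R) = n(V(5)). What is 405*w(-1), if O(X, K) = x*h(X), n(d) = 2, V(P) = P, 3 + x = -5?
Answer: -41310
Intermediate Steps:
x = -8 (x = -3 - 5 = -8)
h(R) = 2
O(X, K) = -16 (O(X, K) = -8*2 = -16)
E(b, S) = -16
w(L) = -96 + 6*L (w(L) = (5 + 1)*(-16 + L) = 6*(-16 + L) = -96 + 6*L)
405*w(-1) = 405*(-96 + 6*(-1)) = 405*(-96 - 6) = 405*(-102) = -41310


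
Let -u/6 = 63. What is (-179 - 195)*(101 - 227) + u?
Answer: 46746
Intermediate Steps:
u = -378 (u = -6*63 = -378)
(-179 - 195)*(101 - 227) + u = (-179 - 195)*(101 - 227) - 378 = -374*(-126) - 378 = 47124 - 378 = 46746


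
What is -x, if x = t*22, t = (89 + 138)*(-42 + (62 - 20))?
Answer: 0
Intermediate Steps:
t = 0 (t = 227*(-42 + 42) = 227*0 = 0)
x = 0 (x = 0*22 = 0)
-x = -1*0 = 0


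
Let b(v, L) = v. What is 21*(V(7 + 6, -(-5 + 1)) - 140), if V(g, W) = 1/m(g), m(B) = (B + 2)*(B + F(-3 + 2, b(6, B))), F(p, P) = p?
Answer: -176393/60 ≈ -2939.9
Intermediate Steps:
m(B) = (-1 + B)*(2 + B) (m(B) = (B + 2)*(B + (-3 + 2)) = (2 + B)*(B - 1) = (2 + B)*(-1 + B) = (-1 + B)*(2 + B))
V(g, W) = 1/(-2 + g + g²)
21*(V(7 + 6, -(-5 + 1)) - 140) = 21*(1/(-2 + (7 + 6) + (7 + 6)²) - 140) = 21*(1/(-2 + 13 + 13²) - 140) = 21*(1/(-2 + 13 + 169) - 140) = 21*(1/180 - 140) = 21*(-25199/180) = -176393/60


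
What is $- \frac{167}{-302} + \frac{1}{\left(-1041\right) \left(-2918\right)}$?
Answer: $\frac{126821462}{229341669} \approx 0.55298$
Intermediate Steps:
$- \frac{167}{-302} + \frac{1}{\left(-1041\right) \left(-2918\right)} = \left(-167\right) \left(- \frac{1}{302}\right) - - \frac{1}{3037638} = \frac{167}{302} + \frac{1}{3037638} = \frac{126821462}{229341669}$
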